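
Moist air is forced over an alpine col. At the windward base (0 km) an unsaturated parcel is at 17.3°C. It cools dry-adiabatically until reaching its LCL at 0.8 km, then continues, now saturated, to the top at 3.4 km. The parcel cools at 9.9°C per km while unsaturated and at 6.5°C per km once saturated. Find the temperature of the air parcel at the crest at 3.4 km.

-7.52°C

0 → 800 m (dry, 9.9°C/km): ΔT = -9.9 × 0.8 = -7.92°C → T = 9.38°C
800 → 3400 m (saturated, 6.5°C/km): ΔT = -6.5 × 2.6 = -16.9°C → T = -7.52°C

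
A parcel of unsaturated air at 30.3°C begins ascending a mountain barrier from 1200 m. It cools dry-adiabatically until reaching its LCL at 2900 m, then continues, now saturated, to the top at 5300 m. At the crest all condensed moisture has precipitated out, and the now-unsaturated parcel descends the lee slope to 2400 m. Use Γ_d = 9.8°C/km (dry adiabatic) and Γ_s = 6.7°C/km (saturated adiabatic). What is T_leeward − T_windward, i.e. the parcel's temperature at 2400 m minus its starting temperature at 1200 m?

-4.32°C

From 1200 m to 2900 m (dry): cools by 9.8 × 1.7 = 16.66°C, giving 13.64°C.
From 2900 m to 5300 m (saturated): cools by 6.7 × 2.4 = 16.08°C, giving -2.44°C.
From 5300 m to 2400 m (dry descent): warms by 9.8 × 2.9 = 28.42°C, giving 25.98°C.
Net change vs windward start: 25.98 − 30.3 = -4.32°C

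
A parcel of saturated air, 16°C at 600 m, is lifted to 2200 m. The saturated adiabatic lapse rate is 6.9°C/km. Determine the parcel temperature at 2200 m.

4.96°C

600–2200 m, saturated adiabatic: Δz = 1.6 km ⇒ ΔT = -11.04°C; T = 4.96°C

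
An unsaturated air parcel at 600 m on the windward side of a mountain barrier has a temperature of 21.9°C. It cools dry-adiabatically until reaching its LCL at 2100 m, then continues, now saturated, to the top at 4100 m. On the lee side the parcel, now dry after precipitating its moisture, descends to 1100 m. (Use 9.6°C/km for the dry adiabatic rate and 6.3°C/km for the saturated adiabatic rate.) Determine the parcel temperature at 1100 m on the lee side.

From 600 m to 2100 m (dry): cools by 9.6 × 1.5 = 14.4°C, giving 7.5°C.
From 2100 m to 4100 m (saturated): cools by 6.3 × 2 = 12.6°C, giving -5.1°C.
From 4100 m to 1100 m (dry descent): warms by 9.6 × 3 = 28.8°C, giving 23.7°C.

23.7°C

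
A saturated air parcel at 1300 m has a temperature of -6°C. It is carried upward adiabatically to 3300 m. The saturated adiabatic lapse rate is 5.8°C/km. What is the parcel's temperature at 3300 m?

-17.6°C

1300–3300 m, saturated adiabatic: Δz = 2 km ⇒ ΔT = -11.6°C; T = -17.6°C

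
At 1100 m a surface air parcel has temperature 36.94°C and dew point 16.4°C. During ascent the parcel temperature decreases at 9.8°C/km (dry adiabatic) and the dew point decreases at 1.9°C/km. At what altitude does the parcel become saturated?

T and T_d converge at 9.8 − 1.9 = 7.9°C per km
Height above start = (36.94 − 16.4) / 7.9 = 2.6 km
LCL altitude = 1100 m + 2600 m = 3700 m

3700 m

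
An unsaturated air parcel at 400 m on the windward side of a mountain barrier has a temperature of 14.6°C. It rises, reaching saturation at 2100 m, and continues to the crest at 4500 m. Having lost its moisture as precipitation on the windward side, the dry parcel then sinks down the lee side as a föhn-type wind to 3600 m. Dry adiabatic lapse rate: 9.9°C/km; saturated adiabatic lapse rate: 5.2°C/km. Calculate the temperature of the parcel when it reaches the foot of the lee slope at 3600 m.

From 400 m to 2100 m (dry): cools by 9.9 × 1.7 = 16.83°C, giving -2.23°C.
From 2100 m to 4500 m (saturated): cools by 5.2 × 2.4 = 12.48°C, giving -14.71°C.
From 4500 m to 3600 m (dry descent): warms by 9.9 × 0.9 = 8.91°C, giving -5.8°C.

-5.8°C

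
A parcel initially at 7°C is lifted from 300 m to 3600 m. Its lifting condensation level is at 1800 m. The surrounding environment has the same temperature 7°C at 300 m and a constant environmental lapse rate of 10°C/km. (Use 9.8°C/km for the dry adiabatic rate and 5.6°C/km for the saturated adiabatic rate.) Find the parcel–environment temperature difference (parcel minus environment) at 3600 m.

+8.22°C (parcel warmer than environment)

Parcel:
  300 → 1800 m (dry, 9.8°C/km): ΔT = -9.8 × 1.5 = -14.7°C → T = -7.7°C
  1800 → 3600 m (saturated, 5.6°C/km): ΔT = -5.6 × 1.8 = -10.08°C → T = -17.78°C
Environment:
  300 → 3600 m (environment, 10°C/km): ΔT = -10 × 3.3 = -33°C → T = -26°C
T_parcel − T_env = -17.78 − (-26) = +8.22°C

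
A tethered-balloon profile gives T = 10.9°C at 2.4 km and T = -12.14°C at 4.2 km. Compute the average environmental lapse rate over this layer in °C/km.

12.8°C/km

Γ = −ΔT/Δz = (10.9 − (-12.14)) / (4200 − 2400) m
  = 23.04°C / 1.8 km = 12.8°C/km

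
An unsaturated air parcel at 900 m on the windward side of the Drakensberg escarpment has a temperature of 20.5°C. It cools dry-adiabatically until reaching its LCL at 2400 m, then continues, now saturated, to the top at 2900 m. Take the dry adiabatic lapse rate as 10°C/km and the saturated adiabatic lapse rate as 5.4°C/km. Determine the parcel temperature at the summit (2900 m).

900–2400 m, dry: Δz = 1.5 km ⇒ ΔT = -15°C; T = 5.5°C
2400–2900 m, saturated: Δz = 0.5 km ⇒ ΔT = -2.7°C; T = 2.8°C

2.8°C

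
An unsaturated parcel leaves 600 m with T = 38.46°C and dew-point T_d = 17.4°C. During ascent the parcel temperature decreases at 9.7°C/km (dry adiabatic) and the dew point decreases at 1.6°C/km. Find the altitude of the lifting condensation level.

3200 m

T and T_d converge at 9.7 − 1.6 = 8.1°C per km
Height above start = (38.46 − 17.4) / 8.1 = 2.6 km
LCL altitude = 600 m + 2600 m = 3200 m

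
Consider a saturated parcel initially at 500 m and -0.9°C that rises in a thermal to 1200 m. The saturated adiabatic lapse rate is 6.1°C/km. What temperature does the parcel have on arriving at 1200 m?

500 → 1200 m (saturated adiabatic, 6.1°C/km): ΔT = -6.1 × 0.7 = -4.27°C → T = -5.17°C

-5.17°C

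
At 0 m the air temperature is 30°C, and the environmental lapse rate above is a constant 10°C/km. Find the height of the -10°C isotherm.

4000 m

Height above start = (30 − (-10)) / 10 = 4 km
Altitude = 0 m + 4000 m = 4000 m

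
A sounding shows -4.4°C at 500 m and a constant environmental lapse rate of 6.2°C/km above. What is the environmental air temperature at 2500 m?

-16.8°C

500–2500 m, environmental: Δz = 2 km ⇒ ΔT = -12.4°C; T = -16.8°C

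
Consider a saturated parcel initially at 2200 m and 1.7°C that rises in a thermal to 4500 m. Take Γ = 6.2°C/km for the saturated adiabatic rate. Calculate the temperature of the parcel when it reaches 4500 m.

From 2200 m to 4500 m (saturated adiabatic): cools by 6.2 × 2.3 = 14.26°C, giving -12.56°C.

-12.56°C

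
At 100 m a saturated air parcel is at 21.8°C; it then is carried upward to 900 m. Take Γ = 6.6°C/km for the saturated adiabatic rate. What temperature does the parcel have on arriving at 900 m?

16.52°C

100 → 900 m (saturated adiabatic, 6.6°C/km): ΔT = -6.6 × 0.8 = -5.28°C → T = 16.52°C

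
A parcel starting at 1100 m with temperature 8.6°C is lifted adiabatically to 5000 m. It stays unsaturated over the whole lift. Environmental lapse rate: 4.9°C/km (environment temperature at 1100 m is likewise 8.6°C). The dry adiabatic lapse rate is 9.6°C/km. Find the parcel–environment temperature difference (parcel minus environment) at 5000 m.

-18.33°C (parcel cooler than environment)

Parcel:
  1100–5000 m, dry: Δz = 3.9 km ⇒ ΔT = -37.44°C; T = -28.84°C
Environment:
  1100–5000 m, environment: Δz = 3.9 km ⇒ ΔT = -19.11°C; T = -10.51°C
T_parcel − T_env = -28.84 − (-10.51) = -18.33°C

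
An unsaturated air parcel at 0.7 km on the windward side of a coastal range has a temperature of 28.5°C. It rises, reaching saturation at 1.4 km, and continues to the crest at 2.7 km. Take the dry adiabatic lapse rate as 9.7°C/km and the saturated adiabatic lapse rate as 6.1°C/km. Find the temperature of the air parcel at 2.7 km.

From 700 m to 1400 m (dry): cools by 9.7 × 0.7 = 6.79°C, giving 21.71°C.
From 1400 m to 2700 m (saturated): cools by 6.1 × 1.3 = 7.93°C, giving 13.78°C.

13.78°C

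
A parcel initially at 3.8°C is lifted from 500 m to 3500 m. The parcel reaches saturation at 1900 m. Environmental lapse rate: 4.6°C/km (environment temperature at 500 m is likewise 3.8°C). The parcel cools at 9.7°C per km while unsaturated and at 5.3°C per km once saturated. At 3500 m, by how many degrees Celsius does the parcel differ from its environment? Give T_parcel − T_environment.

-8.26°C (parcel cooler than environment)

Parcel:
  Dry to 1900 m: -9.7 × 1.4 km = -13.58°C, so T = -9.78°C.
  Saturated to 3500 m: -5.3 × 1.6 km = -8.48°C, so T = -18.26°C.
Environment:
  Environment to 3500 m: -4.6 × 3 km = -13.8°C, so T = -10°C.
T_parcel − T_env = -18.26 − (-10) = -8.26°C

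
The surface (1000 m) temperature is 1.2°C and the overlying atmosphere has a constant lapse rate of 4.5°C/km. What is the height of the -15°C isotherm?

Height above start = (1.2 − (-15)) / 4.5 = 3.6 km
Altitude = 1000 m + 3600 m = 4600 m

4600 m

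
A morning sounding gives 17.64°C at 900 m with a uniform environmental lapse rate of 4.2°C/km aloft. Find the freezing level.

5100 m

Height above start = (17.64 − 0) / 4.2 = 4.2 km
Altitude = 900 m + 4200 m = 5100 m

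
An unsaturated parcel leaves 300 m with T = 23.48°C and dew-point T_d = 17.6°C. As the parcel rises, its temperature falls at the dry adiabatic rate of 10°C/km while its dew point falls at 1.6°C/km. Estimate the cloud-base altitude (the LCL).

1000 m

T and T_d converge at 10 − 1.6 = 8.4°C per km
Height above start = (23.48 − 17.6) / 8.4 = 0.7 km
LCL altitude = 300 m + 700 m = 1000 m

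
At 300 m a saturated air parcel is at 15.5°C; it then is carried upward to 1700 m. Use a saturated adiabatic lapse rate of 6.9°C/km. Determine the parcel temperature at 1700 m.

Saturated adiabatic to 1700 m: -6.9 × 1.4 km = -9.66°C, so T = 5.84°C.

5.84°C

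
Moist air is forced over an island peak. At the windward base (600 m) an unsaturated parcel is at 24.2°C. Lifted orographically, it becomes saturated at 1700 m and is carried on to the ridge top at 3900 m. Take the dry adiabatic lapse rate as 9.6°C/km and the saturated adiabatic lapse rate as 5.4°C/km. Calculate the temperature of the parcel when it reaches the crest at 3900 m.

Dry to 1700 m: -9.6 × 1.1 km = -10.56°C, so T = 13.64°C.
Saturated to 3900 m: -5.4 × 2.2 km = -11.88°C, so T = 1.76°C.

1.76°C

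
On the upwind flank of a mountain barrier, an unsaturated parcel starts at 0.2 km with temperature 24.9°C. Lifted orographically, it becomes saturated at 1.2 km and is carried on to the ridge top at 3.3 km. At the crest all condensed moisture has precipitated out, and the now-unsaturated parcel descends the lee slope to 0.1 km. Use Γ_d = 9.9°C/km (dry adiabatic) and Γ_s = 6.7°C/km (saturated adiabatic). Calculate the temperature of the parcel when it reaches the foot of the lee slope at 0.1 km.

32.61°C

200–1200 m, dry: Δz = 1 km ⇒ ΔT = -9.9°C; T = 15°C
1200–3300 m, saturated: Δz = 2.1 km ⇒ ΔT = -14.07°C; T = 0.93°C
3300–100 m, dry descent: Δz = 3.2 km ⇒ ΔT = +31.68°C; T = 32.61°C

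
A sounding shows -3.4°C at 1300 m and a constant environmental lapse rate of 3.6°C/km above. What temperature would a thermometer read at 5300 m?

1300–5300 m, environmental: Δz = 4 km ⇒ ΔT = -14.4°C; T = -17.8°C

-17.8°C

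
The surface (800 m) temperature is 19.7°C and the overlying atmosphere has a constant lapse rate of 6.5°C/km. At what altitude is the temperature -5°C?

4600 m

Height above start = (19.7 − (-5)) / 6.5 = 3.8 km
Altitude = 800 m + 3800 m = 4600 m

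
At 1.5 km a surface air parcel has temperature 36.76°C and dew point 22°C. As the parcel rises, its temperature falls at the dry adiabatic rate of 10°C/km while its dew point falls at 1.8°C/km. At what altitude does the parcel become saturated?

3.3 km

T and T_d converge at 10 − 1.8 = 8.2°C per km
Height above start = (36.76 − 22) / 8.2 = 1.8 km
LCL altitude = 1500 m + 1800 m = 3300 m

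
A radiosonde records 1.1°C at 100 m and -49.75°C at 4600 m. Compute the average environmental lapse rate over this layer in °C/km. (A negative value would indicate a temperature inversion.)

11.3°C/km

Γ = −ΔT/Δz = (1.1 − (-49.75)) / (4600 − 100) m
  = 50.85°C / 4.5 km = 11.3°C/km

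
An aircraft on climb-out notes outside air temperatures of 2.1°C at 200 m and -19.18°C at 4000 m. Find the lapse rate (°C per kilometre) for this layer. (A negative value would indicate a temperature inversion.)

5.6°C/km

Γ = −ΔT/Δz = (2.1 − (-19.18)) / (4000 − 200) m
  = 21.28°C / 3.8 km = 5.6°C/km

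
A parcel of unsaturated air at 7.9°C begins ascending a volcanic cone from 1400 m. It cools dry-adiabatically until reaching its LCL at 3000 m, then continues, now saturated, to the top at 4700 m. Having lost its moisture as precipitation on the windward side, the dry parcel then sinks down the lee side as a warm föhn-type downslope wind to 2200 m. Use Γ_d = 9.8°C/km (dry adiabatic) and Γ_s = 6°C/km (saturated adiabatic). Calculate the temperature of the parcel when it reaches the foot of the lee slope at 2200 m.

6.52°C

1400–3000 m, dry: Δz = 1.6 km ⇒ ΔT = -15.68°C; T = -7.78°C
3000–4700 m, saturated: Δz = 1.7 km ⇒ ΔT = -10.2°C; T = -17.98°C
4700–2200 m, dry descent: Δz = 2.5 km ⇒ ΔT = +24.5°C; T = 6.52°C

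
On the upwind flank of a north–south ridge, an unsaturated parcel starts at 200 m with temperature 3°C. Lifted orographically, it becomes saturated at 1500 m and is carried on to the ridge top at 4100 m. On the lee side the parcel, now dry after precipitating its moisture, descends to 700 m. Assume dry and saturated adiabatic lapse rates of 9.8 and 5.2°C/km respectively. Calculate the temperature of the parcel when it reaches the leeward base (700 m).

From 200 m to 1500 m (dry): cools by 9.8 × 1.3 = 12.74°C, giving -9.74°C.
From 1500 m to 4100 m (saturated): cools by 5.2 × 2.6 = 13.52°C, giving -23.26°C.
From 4100 m to 700 m (dry descent): warms by 9.8 × 3.4 = 33.32°C, giving 10.06°C.

10.06°C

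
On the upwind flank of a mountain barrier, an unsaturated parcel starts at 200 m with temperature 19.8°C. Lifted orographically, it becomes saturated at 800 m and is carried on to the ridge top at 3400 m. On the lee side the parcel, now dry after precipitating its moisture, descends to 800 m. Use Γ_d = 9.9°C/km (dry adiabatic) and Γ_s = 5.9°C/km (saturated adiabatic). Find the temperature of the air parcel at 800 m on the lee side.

24.26°C

From 200 m to 800 m (dry): cools by 9.9 × 0.6 = 5.94°C, giving 13.86°C.
From 800 m to 3400 m (saturated): cools by 5.9 × 2.6 = 15.34°C, giving -1.48°C.
From 3400 m to 800 m (dry descent): warms by 9.9 × 2.6 = 25.74°C, giving 24.26°C.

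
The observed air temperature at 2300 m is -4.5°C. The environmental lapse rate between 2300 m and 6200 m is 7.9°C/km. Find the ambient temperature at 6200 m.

2300 → 6200 m (environmental, 7.9°C/km): ΔT = -7.9 × 3.9 = -30.81°C → T = -35.31°C

-35.31°C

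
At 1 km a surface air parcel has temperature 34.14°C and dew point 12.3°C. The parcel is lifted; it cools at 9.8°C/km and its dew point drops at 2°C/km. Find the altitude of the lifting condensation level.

T and T_d converge at 9.8 − 2 = 7.8°C per km
Height above start = (34.14 − 12.3) / 7.8 = 2.8 km
LCL altitude = 1000 m + 2800 m = 3800 m

3.8 km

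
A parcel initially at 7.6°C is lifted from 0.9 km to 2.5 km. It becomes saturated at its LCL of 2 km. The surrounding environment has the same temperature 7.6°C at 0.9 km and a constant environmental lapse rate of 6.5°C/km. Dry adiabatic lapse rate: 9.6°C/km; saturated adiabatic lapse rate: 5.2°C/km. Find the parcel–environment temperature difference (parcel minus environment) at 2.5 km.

-2.76°C (parcel cooler than environment)

Parcel:
  Dry to 2000 m: -9.6 × 1.1 km = -10.56°C, so T = -2.96°C.
  Saturated to 2500 m: -5.2 × 0.5 km = -2.6°C, so T = -5.56°C.
Environment:
  Environment to 2500 m: -6.5 × 1.6 km = -10.4°C, so T = -2.8°C.
T_parcel − T_env = -5.56 − (-2.8) = -2.76°C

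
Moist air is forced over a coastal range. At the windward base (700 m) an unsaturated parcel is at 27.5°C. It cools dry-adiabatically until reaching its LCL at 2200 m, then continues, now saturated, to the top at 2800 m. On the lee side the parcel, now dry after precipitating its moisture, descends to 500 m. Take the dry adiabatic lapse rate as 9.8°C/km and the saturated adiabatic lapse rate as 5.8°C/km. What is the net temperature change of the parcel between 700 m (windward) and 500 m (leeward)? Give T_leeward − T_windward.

+4.36°C

700–2200 m, dry: Δz = 1.5 km ⇒ ΔT = -14.7°C; T = 12.8°C
2200–2800 m, saturated: Δz = 0.6 km ⇒ ΔT = -3.48°C; T = 9.32°C
2800–500 m, dry descent: Δz = 2.3 km ⇒ ΔT = +22.54°C; T = 31.86°C
Net change vs windward start: 31.86 − 27.5 = +4.36°C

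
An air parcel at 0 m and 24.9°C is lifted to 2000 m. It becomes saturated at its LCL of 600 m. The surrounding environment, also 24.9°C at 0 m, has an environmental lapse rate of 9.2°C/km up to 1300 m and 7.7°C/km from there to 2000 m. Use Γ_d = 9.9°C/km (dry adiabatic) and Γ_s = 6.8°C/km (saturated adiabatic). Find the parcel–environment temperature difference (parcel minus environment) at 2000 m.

Parcel:
  Dry to 600 m: -9.9 × 0.6 km = -5.94°C, so T = 18.96°C.
  Saturated to 2000 m: -6.8 × 1.4 km = -9.52°C, so T = 9.44°C.
Environment:
  Environment, lower layer to 1300 m: -9.2 × 1.3 km = -11.96°C, so T = 12.94°C.
  Environment, upper layer to 2000 m: -7.7 × 0.7 km = -5.39°C, so T = 7.55°C.
T_parcel − T_env = 9.44 − 7.55 = +1.89°C

+1.89°C (parcel warmer than environment)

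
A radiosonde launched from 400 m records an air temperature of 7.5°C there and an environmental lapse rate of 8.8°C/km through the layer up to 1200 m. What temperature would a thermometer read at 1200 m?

0.46°C

400 → 1200 m (environmental, 8.8°C/km): ΔT = -8.8 × 0.8 = -7.04°C → T = 0.46°C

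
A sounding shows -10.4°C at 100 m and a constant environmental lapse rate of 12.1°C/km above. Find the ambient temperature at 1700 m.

100–1700 m, environmental: Δz = 1.6 km ⇒ ΔT = -19.36°C; T = -29.76°C

-29.76°C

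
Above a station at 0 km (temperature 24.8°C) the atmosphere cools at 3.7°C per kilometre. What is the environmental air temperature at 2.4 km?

15.92°C

From 0 m to 2400 m (environmental): cools by 3.7 × 2.4 = 8.88°C, giving 15.92°C.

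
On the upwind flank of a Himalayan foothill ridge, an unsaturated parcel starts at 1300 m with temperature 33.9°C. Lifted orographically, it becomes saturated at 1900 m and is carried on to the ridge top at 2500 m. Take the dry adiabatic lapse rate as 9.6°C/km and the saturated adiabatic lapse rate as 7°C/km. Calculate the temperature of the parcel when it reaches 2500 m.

23.94°C

1300 → 1900 m (dry, 9.6°C/km): ΔT = -9.6 × 0.6 = -5.76°C → T = 28.14°C
1900 → 2500 m (saturated, 7°C/km): ΔT = -7 × 0.6 = -4.2°C → T = 23.94°C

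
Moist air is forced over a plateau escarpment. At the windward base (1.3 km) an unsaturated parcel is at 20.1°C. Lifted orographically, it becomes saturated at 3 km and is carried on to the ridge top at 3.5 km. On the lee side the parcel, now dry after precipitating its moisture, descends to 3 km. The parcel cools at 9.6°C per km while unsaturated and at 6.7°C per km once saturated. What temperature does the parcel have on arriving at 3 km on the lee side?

From 1300 m to 3000 m (dry): cools by 9.6 × 1.7 = 16.32°C, giving 3.78°C.
From 3000 m to 3500 m (saturated): cools by 6.7 × 0.5 = 3.35°C, giving 0.43°C.
From 3500 m to 3000 m (dry descent): warms by 9.6 × 0.5 = 4.8°C, giving 5.23°C.

5.23°C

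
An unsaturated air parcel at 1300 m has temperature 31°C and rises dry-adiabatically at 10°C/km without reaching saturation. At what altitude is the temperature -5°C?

Height above start = (31 − (-5)) / 10 = 3.6 km
Altitude = 1300 m + 3600 m = 4900 m

4900 m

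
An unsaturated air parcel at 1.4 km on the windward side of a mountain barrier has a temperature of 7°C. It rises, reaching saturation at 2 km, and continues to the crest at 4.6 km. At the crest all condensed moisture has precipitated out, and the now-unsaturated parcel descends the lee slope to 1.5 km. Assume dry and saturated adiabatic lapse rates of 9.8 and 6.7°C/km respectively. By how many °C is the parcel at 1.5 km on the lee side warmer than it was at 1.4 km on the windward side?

From 1400 m to 2000 m (dry): cools by 9.8 × 0.6 = 5.88°C, giving 1.12°C.
From 2000 m to 4600 m (saturated): cools by 6.7 × 2.6 = 17.42°C, giving -16.3°C.
From 4600 m to 1500 m (dry descent): warms by 9.8 × 3.1 = 30.38°C, giving 14.08°C.
Net change vs windward start: 14.08 − 7 = +7.08°C

+7.08°C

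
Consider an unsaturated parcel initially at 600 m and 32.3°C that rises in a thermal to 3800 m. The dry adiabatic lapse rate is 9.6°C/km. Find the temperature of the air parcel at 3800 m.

1.58°C

Dry adiabatic to 3800 m: -9.6 × 3.2 km = -30.72°C, so T = 1.58°C.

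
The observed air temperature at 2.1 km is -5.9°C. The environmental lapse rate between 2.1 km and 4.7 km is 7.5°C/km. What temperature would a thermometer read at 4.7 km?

-25.4°C

Environmental to 4700 m: -7.5 × 2.6 km = -19.5°C, so T = -25.4°C.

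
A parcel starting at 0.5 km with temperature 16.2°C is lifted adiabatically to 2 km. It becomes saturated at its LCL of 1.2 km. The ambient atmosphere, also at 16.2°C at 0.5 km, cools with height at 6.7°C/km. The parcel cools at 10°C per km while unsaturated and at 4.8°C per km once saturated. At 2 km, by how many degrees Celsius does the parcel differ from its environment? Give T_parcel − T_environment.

-0.79°C (parcel cooler than environment)

Parcel:
  From 500 m to 1200 m (dry): cools by 10 × 0.7 = 7°C, giving 9.2°C.
  From 1200 m to 2000 m (saturated): cools by 4.8 × 0.8 = 3.84°C, giving 5.36°C.
Environment:
  From 500 m to 2000 m (environment): cools by 6.7 × 1.5 = 10.05°C, giving 6.15°C.
T_parcel − T_env = 5.36 − 6.15 = -0.79°C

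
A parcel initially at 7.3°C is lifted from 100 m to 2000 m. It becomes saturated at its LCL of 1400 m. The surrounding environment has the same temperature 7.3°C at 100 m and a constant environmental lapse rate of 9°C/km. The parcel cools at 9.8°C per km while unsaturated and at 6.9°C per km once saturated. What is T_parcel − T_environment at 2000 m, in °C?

+0.22°C (parcel warmer than environment)

Parcel:
  From 100 m to 1400 m (dry): cools by 9.8 × 1.3 = 12.74°C, giving -5.44°C.
  From 1400 m to 2000 m (saturated): cools by 6.9 × 0.6 = 4.14°C, giving -9.58°C.
Environment:
  From 100 m to 2000 m (environment): cools by 9 × 1.9 = 17.1°C, giving -9.8°C.
T_parcel − T_env = -9.58 − (-9.8) = +0.22°C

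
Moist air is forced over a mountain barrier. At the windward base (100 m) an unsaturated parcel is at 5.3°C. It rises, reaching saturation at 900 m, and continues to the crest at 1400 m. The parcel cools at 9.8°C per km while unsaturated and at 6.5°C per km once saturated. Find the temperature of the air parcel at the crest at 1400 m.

-5.79°C

100 → 900 m (dry, 9.8°C/km): ΔT = -9.8 × 0.8 = -7.84°C → T = -2.54°C
900 → 1400 m (saturated, 6.5°C/km): ΔT = -6.5 × 0.5 = -3.25°C → T = -5.79°C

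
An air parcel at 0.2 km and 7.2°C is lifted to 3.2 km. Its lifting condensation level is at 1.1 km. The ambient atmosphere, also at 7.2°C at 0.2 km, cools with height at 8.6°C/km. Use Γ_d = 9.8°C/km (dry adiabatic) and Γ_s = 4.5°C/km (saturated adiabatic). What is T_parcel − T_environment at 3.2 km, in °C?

Parcel:
  Dry to 1100 m: -9.8 × 0.9 km = -8.82°C, so T = -1.62°C.
  Saturated to 3200 m: -4.5 × 2.1 km = -9.45°C, so T = -11.07°C.
Environment:
  Environment to 3200 m: -8.6 × 3 km = -25.8°C, so T = -18.6°C.
T_parcel − T_env = -11.07 − (-18.6) = +7.53°C

+7.53°C (parcel warmer than environment)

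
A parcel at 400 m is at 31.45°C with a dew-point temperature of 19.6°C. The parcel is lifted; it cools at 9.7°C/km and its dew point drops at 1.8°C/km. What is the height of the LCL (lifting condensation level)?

1900 m

T and T_d converge at 9.7 − 1.8 = 7.9°C per km
Height above start = (31.45 − 19.6) / 7.9 = 1.5 km
LCL altitude = 400 m + 1500 m = 1900 m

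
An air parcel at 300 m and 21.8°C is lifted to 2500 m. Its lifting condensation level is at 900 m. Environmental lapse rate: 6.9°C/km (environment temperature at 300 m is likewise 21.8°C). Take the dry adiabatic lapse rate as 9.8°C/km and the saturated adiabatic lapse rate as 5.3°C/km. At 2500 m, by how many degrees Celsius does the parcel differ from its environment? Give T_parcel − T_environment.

+0.82°C (parcel warmer than environment)

Parcel:
  300 → 900 m (dry, 9.8°C/km): ΔT = -9.8 × 0.6 = -5.88°C → T = 15.92°C
  900 → 2500 m (saturated, 5.3°C/km): ΔT = -5.3 × 1.6 = -8.48°C → T = 7.44°C
Environment:
  300 → 2500 m (environment, 6.9°C/km): ΔT = -6.9 × 2.2 = -15.18°C → T = 6.62°C
T_parcel − T_env = 7.44 − 6.62 = +0.82°C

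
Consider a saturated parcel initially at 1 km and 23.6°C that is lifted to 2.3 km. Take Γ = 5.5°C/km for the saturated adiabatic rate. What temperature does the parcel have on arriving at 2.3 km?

16.45°C

1000 → 2300 m (saturated adiabatic, 5.5°C/km): ΔT = -5.5 × 1.3 = -7.15°C → T = 16.45°C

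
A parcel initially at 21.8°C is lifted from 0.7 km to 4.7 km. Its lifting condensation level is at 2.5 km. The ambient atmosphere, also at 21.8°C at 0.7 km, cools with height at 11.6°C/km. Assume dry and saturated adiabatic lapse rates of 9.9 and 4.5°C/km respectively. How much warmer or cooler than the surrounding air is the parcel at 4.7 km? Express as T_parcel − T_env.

+18.68°C (parcel warmer than environment)

Parcel:
  700 → 2500 m (dry, 9.9°C/km): ΔT = -9.9 × 1.8 = -17.82°C → T = 3.98°C
  2500 → 4700 m (saturated, 4.5°C/km): ΔT = -4.5 × 2.2 = -9.9°C → T = -5.92°C
Environment:
  700 → 4700 m (environment, 11.6°C/km): ΔT = -11.6 × 4 = -46.4°C → T = -24.6°C
T_parcel − T_env = -5.92 − (-24.6) = +18.68°C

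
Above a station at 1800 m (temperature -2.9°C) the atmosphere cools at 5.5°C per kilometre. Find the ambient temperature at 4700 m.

-18.85°C

Environmental to 4700 m: -5.5 × 2.9 km = -15.95°C, so T = -18.85°C.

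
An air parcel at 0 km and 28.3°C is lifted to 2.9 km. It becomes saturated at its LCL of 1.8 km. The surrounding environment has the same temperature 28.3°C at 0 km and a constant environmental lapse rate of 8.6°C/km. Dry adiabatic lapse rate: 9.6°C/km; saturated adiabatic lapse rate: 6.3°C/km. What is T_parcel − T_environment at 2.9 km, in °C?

+0.73°C (parcel warmer than environment)

Parcel:
  0–1800 m, dry: Δz = 1.8 km ⇒ ΔT = -17.28°C; T = 11.02°C
  1800–2900 m, saturated: Δz = 1.1 km ⇒ ΔT = -6.93°C; T = 4.09°C
Environment:
  0–2900 m, environment: Δz = 2.9 km ⇒ ΔT = -24.94°C; T = 3.36°C
T_parcel − T_env = 4.09 − 3.36 = +0.73°C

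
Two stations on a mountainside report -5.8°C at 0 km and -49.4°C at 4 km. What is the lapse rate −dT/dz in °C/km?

Γ = −ΔT/Δz = (-5.8 − (-49.4)) / (4000 − 0) m
  = 43.6°C / 4 km = 10.9°C/km

10.9°C/km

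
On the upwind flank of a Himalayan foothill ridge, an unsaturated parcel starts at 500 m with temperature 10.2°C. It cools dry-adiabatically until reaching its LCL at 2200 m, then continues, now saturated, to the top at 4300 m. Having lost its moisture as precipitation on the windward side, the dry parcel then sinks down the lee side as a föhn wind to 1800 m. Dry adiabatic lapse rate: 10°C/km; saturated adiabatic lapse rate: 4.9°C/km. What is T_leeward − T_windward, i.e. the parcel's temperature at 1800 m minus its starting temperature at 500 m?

-2.29°C

From 500 m to 2200 m (dry): cools by 10 × 1.7 = 17°C, giving -6.8°C.
From 2200 m to 4300 m (saturated): cools by 4.9 × 2.1 = 10.29°C, giving -17.09°C.
From 4300 m to 1800 m (dry descent): warms by 10 × 2.5 = 25°C, giving 7.91°C.
Net change vs windward start: 7.91 − 10.2 = -2.29°C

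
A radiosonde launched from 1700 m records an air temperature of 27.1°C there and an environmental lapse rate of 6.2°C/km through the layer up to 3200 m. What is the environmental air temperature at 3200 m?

17.8°C

From 1700 m to 3200 m (environmental): cools by 6.2 × 1.5 = 9.3°C, giving 17.8°C.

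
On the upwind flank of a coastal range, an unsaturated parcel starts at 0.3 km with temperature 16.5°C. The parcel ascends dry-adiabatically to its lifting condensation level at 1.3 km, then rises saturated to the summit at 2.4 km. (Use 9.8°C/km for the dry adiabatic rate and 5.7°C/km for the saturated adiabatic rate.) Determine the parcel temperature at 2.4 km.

0.43°C

Dry to 1300 m: -9.8 × 1 km = -9.8°C, so T = 6.7°C.
Saturated to 2400 m: -5.7 × 1.1 km = -6.27°C, so T = 0.43°C.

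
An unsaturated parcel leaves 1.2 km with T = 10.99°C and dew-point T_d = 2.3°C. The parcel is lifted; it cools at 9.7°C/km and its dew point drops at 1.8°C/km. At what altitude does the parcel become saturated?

T and T_d converge at 9.7 − 1.8 = 7.9°C per km
Height above start = (10.99 − 2.3) / 7.9 = 1.1 km
LCL altitude = 1200 m + 1100 m = 2300 m

2.3 km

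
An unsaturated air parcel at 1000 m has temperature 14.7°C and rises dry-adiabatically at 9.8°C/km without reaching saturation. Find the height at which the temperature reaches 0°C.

Height above start = (14.7 − 0) / 9.8 = 1.5 km
Altitude = 1000 m + 1500 m = 2500 m

2500 m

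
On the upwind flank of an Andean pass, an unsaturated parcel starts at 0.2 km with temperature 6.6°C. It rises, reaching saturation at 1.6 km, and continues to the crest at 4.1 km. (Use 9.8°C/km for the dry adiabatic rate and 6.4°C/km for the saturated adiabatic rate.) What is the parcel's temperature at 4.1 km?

-23.12°C

200–1600 m, dry: Δz = 1.4 km ⇒ ΔT = -13.72°C; T = -7.12°C
1600–4100 m, saturated: Δz = 2.5 km ⇒ ΔT = -16°C; T = -23.12°C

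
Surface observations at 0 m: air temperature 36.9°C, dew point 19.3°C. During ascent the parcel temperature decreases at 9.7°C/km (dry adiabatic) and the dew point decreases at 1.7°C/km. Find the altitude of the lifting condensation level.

2200 m

T and T_d converge at 9.7 − 1.7 = 8°C per km
Height above start = (36.9 − 19.3) / 8 = 2.2 km
LCL altitude = 0 m + 2200 m = 2200 m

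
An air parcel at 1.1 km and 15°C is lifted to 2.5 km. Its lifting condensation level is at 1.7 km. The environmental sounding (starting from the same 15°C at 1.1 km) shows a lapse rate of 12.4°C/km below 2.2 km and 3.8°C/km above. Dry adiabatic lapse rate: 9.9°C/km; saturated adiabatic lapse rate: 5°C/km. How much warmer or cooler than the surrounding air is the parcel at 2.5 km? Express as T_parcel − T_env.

+4.84°C (parcel warmer than environment)

Parcel:
  Dry to 1700 m: -9.9 × 0.6 km = -5.94°C, so T = 9.06°C.
  Saturated to 2500 m: -5 × 0.8 km = -4°C, so T = 5.06°C.
Environment:
  Environment, lower layer to 2200 m: -12.4 × 1.1 km = -13.64°C, so T = 1.36°C.
  Environment, upper layer to 2500 m: -3.8 × 0.3 km = -1.14°C, so T = 0.22°C.
T_parcel − T_env = 5.06 − 0.22 = +4.84°C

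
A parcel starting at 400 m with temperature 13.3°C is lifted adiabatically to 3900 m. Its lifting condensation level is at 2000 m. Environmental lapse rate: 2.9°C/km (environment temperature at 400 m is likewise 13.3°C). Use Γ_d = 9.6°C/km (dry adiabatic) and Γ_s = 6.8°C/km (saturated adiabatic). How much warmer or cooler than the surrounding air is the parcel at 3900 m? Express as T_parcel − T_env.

-18.13°C (parcel cooler than environment)

Parcel:
  400–2000 m, dry: Δz = 1.6 km ⇒ ΔT = -15.36°C; T = -2.06°C
  2000–3900 m, saturated: Δz = 1.9 km ⇒ ΔT = -12.92°C; T = -14.98°C
Environment:
  400–3900 m, environment: Δz = 3.5 km ⇒ ΔT = -10.15°C; T = 3.15°C
T_parcel − T_env = -14.98 − 3.15 = -18.13°C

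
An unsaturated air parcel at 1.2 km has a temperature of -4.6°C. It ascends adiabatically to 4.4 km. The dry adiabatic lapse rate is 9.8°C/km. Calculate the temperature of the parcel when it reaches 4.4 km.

-35.96°C

1200–4400 m, dry adiabatic: Δz = 3.2 km ⇒ ΔT = -31.36°C; T = -35.96°C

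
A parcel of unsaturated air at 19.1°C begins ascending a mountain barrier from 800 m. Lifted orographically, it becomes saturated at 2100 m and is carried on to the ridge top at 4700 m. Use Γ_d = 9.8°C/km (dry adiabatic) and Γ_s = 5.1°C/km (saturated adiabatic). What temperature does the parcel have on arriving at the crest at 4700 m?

800–2100 m, dry: Δz = 1.3 km ⇒ ΔT = -12.74°C; T = 6.36°C
2100–4700 m, saturated: Δz = 2.6 km ⇒ ΔT = -13.26°C; T = -6.9°C

-6.9°C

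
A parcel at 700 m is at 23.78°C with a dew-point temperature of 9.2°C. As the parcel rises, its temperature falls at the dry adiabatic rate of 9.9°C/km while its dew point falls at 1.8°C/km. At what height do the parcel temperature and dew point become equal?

T and T_d converge at 9.9 − 1.8 = 8.1°C per km
Height above start = (23.78 − 9.2) / 8.1 = 1.8 km
LCL altitude = 700 m + 1800 m = 2500 m

2500 m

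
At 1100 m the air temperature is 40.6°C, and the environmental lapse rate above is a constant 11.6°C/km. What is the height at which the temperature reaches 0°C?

Height above start = (40.6 − 0) / 11.6 = 3.5 km
Altitude = 1100 m + 3500 m = 4600 m

4600 m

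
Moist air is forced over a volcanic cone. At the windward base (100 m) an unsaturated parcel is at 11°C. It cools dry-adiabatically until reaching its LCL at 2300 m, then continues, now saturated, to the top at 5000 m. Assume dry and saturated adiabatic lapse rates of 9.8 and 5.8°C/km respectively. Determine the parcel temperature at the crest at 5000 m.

100 → 2300 m (dry, 9.8°C/km): ΔT = -9.8 × 2.2 = -21.56°C → T = -10.56°C
2300 → 5000 m (saturated, 5.8°C/km): ΔT = -5.8 × 2.7 = -15.66°C → T = -26.22°C

-26.22°C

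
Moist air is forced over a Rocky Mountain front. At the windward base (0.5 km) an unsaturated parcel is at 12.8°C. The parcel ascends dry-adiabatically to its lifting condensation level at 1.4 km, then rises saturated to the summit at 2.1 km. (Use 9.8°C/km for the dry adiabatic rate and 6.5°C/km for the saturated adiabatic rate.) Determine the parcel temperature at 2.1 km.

From 500 m to 1400 m (dry): cools by 9.8 × 0.9 = 8.82°C, giving 3.98°C.
From 1400 m to 2100 m (saturated): cools by 6.5 × 0.7 = 4.55°C, giving -0.57°C.

-0.57°C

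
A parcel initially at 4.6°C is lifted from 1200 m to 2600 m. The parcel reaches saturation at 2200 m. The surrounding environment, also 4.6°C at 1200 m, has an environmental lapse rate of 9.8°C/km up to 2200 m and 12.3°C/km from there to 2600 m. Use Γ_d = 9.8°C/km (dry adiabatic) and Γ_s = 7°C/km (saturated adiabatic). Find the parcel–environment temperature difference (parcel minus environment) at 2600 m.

+2.12°C (parcel warmer than environment)

Parcel:
  1200–2200 m, dry: Δz = 1 km ⇒ ΔT = -9.8°C; T = -5.2°C
  2200–2600 m, saturated: Δz = 0.4 km ⇒ ΔT = -2.8°C; T = -8°C
Environment:
  1200–2200 m, environment, lower layer: Δz = 1 km ⇒ ΔT = -9.8°C; T = -5.2°C
  2200–2600 m, environment, upper layer: Δz = 0.4 km ⇒ ΔT = -4.92°C; T = -10.12°C
T_parcel − T_env = -8 − (-10.12) = +2.12°C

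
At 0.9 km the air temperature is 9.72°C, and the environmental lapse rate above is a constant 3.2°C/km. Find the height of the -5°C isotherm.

Height above start = (9.72 − (-5)) / 3.2 = 4.6 km
Altitude = 900 m + 4600 m = 5500 m

5.5 km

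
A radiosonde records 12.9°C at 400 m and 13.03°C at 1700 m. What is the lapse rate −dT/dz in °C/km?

Γ = −ΔT/Δz = (12.9 − 13.03) / (1700 − 400) m
  = -0.13°C / 1.3 km = -0.1°C/km

-0.1°C/km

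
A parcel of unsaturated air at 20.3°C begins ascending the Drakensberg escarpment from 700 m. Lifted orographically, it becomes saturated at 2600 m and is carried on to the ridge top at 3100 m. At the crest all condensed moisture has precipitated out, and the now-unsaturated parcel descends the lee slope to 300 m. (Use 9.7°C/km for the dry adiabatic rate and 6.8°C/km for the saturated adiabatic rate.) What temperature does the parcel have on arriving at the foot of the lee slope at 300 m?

Dry to 2600 m: -9.7 × 1.9 km = -18.43°C, so T = 1.87°C.
Saturated to 3100 m: -6.8 × 0.5 km = -3.4°C, so T = -1.53°C.
Dry descent to 300 m: +9.7 × 2.8 km = +27.16°C, so T = 25.63°C.

25.63°C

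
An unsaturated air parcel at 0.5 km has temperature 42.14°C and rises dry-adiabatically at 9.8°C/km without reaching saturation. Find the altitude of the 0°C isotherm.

Height above start = (42.14 − 0) / 9.8 = 4.3 km
Altitude = 500 m + 4300 m = 4800 m

4.8 km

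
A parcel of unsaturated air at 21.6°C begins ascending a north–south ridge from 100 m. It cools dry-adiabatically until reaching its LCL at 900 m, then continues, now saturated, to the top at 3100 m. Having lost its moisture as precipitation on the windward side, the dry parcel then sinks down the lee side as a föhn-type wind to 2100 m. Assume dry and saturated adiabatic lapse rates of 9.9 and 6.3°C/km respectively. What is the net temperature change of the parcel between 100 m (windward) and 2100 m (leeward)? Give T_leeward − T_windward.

-11.88°C

Dry to 900 m: -9.9 × 0.8 km = -7.92°C, so T = 13.68°C.
Saturated to 3100 m: -6.3 × 2.2 km = -13.86°C, so T = -0.18°C.
Dry descent to 2100 m: +9.9 × 1 km = +9.9°C, so T = 9.72°C.
Net change vs windward start: 9.72 − 21.6 = -11.88°C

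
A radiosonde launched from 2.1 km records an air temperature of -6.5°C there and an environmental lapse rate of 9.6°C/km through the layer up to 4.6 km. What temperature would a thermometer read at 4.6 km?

-30.5°C

2100–4600 m, environmental: Δz = 2.5 km ⇒ ΔT = -24°C; T = -30.5°C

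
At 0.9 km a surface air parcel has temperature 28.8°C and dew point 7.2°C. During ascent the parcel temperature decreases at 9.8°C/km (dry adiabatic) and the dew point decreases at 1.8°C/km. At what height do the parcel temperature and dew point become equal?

3.6 km

T and T_d converge at 9.8 − 1.8 = 8°C per km
Height above start = (28.8 − 7.2) / 8 = 2.7 km
LCL altitude = 900 m + 2700 m = 3600 m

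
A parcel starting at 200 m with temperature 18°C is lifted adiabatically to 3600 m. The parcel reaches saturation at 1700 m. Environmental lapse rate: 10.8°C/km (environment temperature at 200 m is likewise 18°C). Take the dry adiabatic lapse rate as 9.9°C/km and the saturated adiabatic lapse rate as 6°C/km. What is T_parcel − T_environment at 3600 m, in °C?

Parcel:
  Dry to 1700 m: -9.9 × 1.5 km = -14.85°C, so T = 3.15°C.
  Saturated to 3600 m: -6 × 1.9 km = -11.4°C, so T = -8.25°C.
Environment:
  Environment to 3600 m: -10.8 × 3.4 km = -36.72°C, so T = -18.72°C.
T_parcel − T_env = -8.25 − (-18.72) = +10.47°C

+10.47°C (parcel warmer than environment)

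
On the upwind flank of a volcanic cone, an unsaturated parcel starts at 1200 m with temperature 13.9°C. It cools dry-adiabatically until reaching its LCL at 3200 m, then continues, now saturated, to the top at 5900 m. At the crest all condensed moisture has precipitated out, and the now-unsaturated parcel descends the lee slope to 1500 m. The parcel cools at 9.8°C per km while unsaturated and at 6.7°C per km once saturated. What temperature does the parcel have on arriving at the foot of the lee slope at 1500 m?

1200–3200 m, dry: Δz = 2 km ⇒ ΔT = -19.6°C; T = -5.7°C
3200–5900 m, saturated: Δz = 2.7 km ⇒ ΔT = -18.09°C; T = -23.79°C
5900–1500 m, dry descent: Δz = 4.4 km ⇒ ΔT = +43.12°C; T = 19.33°C

19.33°C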